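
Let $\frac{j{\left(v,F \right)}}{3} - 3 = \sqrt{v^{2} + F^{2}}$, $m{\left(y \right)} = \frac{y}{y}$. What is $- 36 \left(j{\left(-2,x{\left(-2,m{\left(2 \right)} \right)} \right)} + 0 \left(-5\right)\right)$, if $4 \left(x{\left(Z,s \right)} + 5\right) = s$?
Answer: $-324 - 135 \sqrt{17} \approx -880.62$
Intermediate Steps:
$m{\left(y \right)} = 1$
$x{\left(Z,s \right)} = -5 + \frac{s}{4}$
$j{\left(v,F \right)} = 9 + 3 \sqrt{F^{2} + v^{2}}$ ($j{\left(v,F \right)} = 9 + 3 \sqrt{v^{2} + F^{2}} = 9 + 3 \sqrt{F^{2} + v^{2}}$)
$- 36 \left(j{\left(-2,x{\left(-2,m{\left(2 \right)} \right)} \right)} + 0 \left(-5\right)\right) = - 36 \left(\left(9 + 3 \sqrt{\left(-5 + \frac{1}{4} \cdot 1\right)^{2} + \left(-2\right)^{2}}\right) + 0 \left(-5\right)\right) = - 36 \left(\left(9 + 3 \sqrt{\left(-5 + \frac{1}{4}\right)^{2} + 4}\right) + 0\right) = - 36 \left(\left(9 + 3 \sqrt{\left(- \frac{19}{4}\right)^{2} + 4}\right) + 0\right) = - 36 \left(\left(9 + 3 \sqrt{\frac{361}{16} + 4}\right) + 0\right) = - 36 \left(\left(9 + 3 \sqrt{\frac{425}{16}}\right) + 0\right) = - 36 \left(\left(9 + 3 \frac{5 \sqrt{17}}{4}\right) + 0\right) = - 36 \left(\left(9 + \frac{15 \sqrt{17}}{4}\right) + 0\right) = - 36 \left(9 + \frac{15 \sqrt{17}}{4}\right) = -324 - 135 \sqrt{17}$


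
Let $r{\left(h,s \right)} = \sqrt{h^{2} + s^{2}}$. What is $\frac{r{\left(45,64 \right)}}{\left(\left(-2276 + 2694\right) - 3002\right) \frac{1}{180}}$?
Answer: $- \frac{45 \sqrt{6121}}{646} \approx -5.4499$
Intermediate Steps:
$\frac{r{\left(45,64 \right)}}{\left(\left(-2276 + 2694\right) - 3002\right) \frac{1}{180}} = \frac{\sqrt{45^{2} + 64^{2}}}{\left(\left(-2276 + 2694\right) - 3002\right) \frac{1}{180}} = \frac{\sqrt{2025 + 4096}}{\left(418 - 3002\right) \frac{1}{180}} = \frac{\sqrt{6121}}{\left(-2584\right) \frac{1}{180}} = \frac{\sqrt{6121}}{- \frac{646}{45}} = \sqrt{6121} \left(- \frac{45}{646}\right) = - \frac{45 \sqrt{6121}}{646}$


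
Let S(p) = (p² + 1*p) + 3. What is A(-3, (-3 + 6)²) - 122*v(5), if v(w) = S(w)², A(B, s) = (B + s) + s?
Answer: -132843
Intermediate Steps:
A(B, s) = B + 2*s
S(p) = 3 + p + p² (S(p) = (p² + p) + 3 = (p + p²) + 3 = 3 + p + p²)
v(w) = (3 + w + w²)²
A(-3, (-3 + 6)²) - 122*v(5) = (-3 + 2*(-3 + 6)²) - 122*(3 + 5 + 5²)² = (-3 + 2*3²) - 122*(3 + 5 + 25)² = (-3 + 2*9) - 122*33² = (-3 + 18) - 122*1089 = 15 - 132858 = -132843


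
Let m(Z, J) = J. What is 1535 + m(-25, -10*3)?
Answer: 1505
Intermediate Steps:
1535 + m(-25, -10*3) = 1535 - 10*3 = 1535 - 30 = 1505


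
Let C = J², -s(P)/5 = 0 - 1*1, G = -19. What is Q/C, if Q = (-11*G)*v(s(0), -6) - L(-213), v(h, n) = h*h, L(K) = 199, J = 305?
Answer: 5026/93025 ≈ 0.054029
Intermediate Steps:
s(P) = 5 (s(P) = -5*(0 - 1*1) = -5*(0 - 1) = -5*(-1) = 5)
v(h, n) = h²
Q = 5026 (Q = -11*(-19)*5² - 1*199 = 209*25 - 199 = 5225 - 199 = 5026)
C = 93025 (C = 305² = 93025)
Q/C = 5026/93025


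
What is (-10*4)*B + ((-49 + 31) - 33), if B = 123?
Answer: -4971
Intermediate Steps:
(-10*4)*B + ((-49 + 31) - 33) = -10*4*123 + ((-49 + 31) - 33) = -40*123 + (-18 - 33) = -4920 - 51 = -4971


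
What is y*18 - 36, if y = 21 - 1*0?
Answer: 342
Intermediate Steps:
y = 21 (y = 21 + 0 = 21)
y*18 - 36 = 21*18 - 36 = 378 - 36 = 342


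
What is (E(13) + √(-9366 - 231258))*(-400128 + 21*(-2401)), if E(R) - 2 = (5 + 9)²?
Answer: -89208702 - 5406588*I*√1671 ≈ -8.9209e+7 - 2.2101e+8*I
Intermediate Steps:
E(R) = 198 (E(R) = 2 + (5 + 9)² = 2 + 14² = 2 + 196 = 198)
(E(13) + √(-9366 - 231258))*(-400128 + 21*(-2401)) = (198 + √(-9366 - 231258))*(-400128 + 21*(-2401)) = (198 + √(-240624))*(-400128 - 50421) = (198 + 12*I*√1671)*(-450549) = -89208702 - 5406588*I*√1671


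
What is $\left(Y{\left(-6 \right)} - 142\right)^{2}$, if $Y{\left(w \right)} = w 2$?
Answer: $23716$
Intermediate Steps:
$Y{\left(w \right)} = 2 w$
$\left(Y{\left(-6 \right)} - 142\right)^{2} = \left(2 \left(-6\right) - 142\right)^{2} = \left(-12 - 142\right)^{2} = \left(-154\right)^{2} = 23716$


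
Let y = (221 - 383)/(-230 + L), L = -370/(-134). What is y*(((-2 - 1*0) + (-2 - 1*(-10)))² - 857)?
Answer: -2970378/5075 ≈ -585.30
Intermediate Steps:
L = 185/67 (L = -370*(-1/134) = 185/67 ≈ 2.7612)
y = 3618/5075 (y = (221 - 383)/(-230 + 185/67) = -162/(-15225/67) = -162*(-67/15225) = 3618/5075 ≈ 0.71291)
y*(((-2 - 1*0) + (-2 - 1*(-10)))² - 857) = 3618*(((-2 - 1*0) + (-2 - 1*(-10)))² - 857)/5075 = 3618*(((-2 + 0) + (-2 + 10))² - 857)/5075 = 3618*((-2 + 8)² - 857)/5075 = 3618*(6² - 857)/5075 = 3618*(36 - 857)/5075 = (3618/5075)*(-821) = -2970378/5075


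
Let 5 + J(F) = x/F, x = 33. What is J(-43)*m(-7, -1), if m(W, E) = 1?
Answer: -248/43 ≈ -5.7674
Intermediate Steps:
J(F) = -5 + 33/F
J(-43)*m(-7, -1) = (-5 + 33/(-43))*1 = (-5 + 33*(-1/43))*1 = (-5 - 33/43)*1 = -248/43*1 = -248/43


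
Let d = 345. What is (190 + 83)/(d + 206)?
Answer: 273/551 ≈ 0.49546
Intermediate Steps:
(190 + 83)/(d + 206) = (190 + 83)/(345 + 206) = 273/551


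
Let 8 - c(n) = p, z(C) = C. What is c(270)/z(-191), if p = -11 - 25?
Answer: -44/191 ≈ -0.23037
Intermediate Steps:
p = -36
c(n) = 44 (c(n) = 8 - 1*(-36) = 8 + 36 = 44)
c(270)/z(-191) = 44/(-191) = 44*(-1/191) = -44/191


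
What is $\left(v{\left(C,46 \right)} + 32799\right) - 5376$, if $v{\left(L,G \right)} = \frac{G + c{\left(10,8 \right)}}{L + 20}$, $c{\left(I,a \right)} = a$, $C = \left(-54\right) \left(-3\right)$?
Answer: $\frac{2495520}{91} \approx 27423.0$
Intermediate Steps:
$C = 162$
$v{\left(L,G \right)} = \frac{8 + G}{20 + L}$ ($v{\left(L,G \right)} = \frac{G + 8}{L + 20} = \frac{8 + G}{20 + L}$)
$\left(v{\left(C,46 \right)} + 32799\right) - 5376 = \left(\frac{8 + 46}{20 + 162} + 32799\right) - 5376 = \left(\frac{1}{182} \cdot 54 + 32799\right) - 5376 = \left(\frac{27}{91} + 32799\right) - 5376 = \frac{2984736}{91} - 5376 = \frac{2495520}{91}$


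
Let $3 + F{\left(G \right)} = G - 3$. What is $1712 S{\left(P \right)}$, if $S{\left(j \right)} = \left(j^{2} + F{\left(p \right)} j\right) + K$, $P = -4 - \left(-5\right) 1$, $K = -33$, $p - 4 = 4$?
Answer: $-51360$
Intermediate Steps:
$p = 8$ ($p = 4 + 4 = 8$)
$F{\left(G \right)} = -6 + G$ ($F{\left(G \right)} = -3 + \left(G - 3\right) = -3 + \left(-3 + G\right) = -6 + G$)
$P = 1$ ($P = -4 - -5 = -4 + 5 = 1$)
$S{\left(j \right)} = -33 + j^{2} + 2 j$ ($S{\left(j \right)} = \left(j^{2} + \left(-6 + 8\right) j\right) - 33 = \left(j^{2} + 2 j\right) - 33 = -33 + j^{2} + 2 j$)
$1712 S{\left(P \right)} = 1712 \left(-33 + 1^{2} + 2 \cdot 1\right) = 1712 \left(-33 + 1 + 2\right) = 1712 \left(-30\right) = -51360$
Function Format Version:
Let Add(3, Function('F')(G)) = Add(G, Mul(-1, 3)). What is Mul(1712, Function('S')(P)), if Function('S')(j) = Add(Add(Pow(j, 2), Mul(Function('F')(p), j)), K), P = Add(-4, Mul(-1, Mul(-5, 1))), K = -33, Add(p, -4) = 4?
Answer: -51360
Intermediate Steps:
p = 8 (p = Add(4, 4) = 8)
Function('F')(G) = Add(-6, G) (Function('F')(G) = Add(-3, Add(G, Mul(-1, 3))) = Add(-3, Add(G, -3)) = Add(-3, Add(-3, G)) = Add(-6, G))
P = 1 (P = Add(-4, Mul(-1, -5)) = Add(-4, 5) = 1)
Function('S')(j) = Add(-33, Pow(j, 2), Mul(2, j)) (Function('S')(j) = Add(Add(Pow(j, 2), Mul(Add(-6, 8), j)), -33) = Add(Add(Pow(j, 2), Mul(2, j)), -33) = Add(-33, Pow(j, 2), Mul(2, j)))
Mul(1712, Function('S')(P)) = Mul(1712, Add(-33, Pow(1, 2), Mul(2, 1))) = Mul(1712, Add(-33, 1, 2)) = Mul(1712, -30) = -51360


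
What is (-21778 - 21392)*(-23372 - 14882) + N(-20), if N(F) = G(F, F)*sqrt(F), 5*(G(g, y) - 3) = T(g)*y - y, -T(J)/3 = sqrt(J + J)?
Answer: 1651425180 - 240*sqrt(2) + 14*I*sqrt(5) ≈ 1.6514e+9 + 31.305*I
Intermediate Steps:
T(J) = -3*sqrt(2)*sqrt(J) (T(J) = -3*sqrt(J + J) = -3*sqrt(2)*sqrt(J))
G(g, y) = 3 - y/5 - 3*y*sqrt(2)*sqrt(g)/5 (G(g, y) = 3 + ((-3*sqrt(2)*sqrt(g))*y - y)/5 = 3 + (-3*y*sqrt(2)*sqrt(g) - y)/5 = 3 + (-y - 3*y*sqrt(2)*sqrt(g))/5 = 3 + (-y/5 - 3*y*sqrt(2)*sqrt(g)/5) = 3 - y/5 - 3*y*sqrt(2)*sqrt(g)/5)
N(F) = sqrt(F)*(3 - F/5 - 3*sqrt(2)*F**(3/2)/5) (N(F) = (3 - F/5 - 3*F*sqrt(2)*sqrt(F)/5)*sqrt(F) = (3 - F/5 - 3*sqrt(2)*F**(3/2)/5)*sqrt(F) = sqrt(F)*(3 - F/5 - 3*sqrt(2)*F**(3/2)/5))
(-21778 - 21392)*(-23372 - 14882) + N(-20) = (-21778 - 21392)*(-23372 - 14882) + sqrt(-20)*(15 - 1*(-20) - 3*sqrt(2)*(-20)**(3/2))/5 = -43170*(-38254) + (2*I*sqrt(5))*(15 + 20 - 3*sqrt(2)*(-40*I*sqrt(5)))/5 = 1651425180 + (2*I*sqrt(5))*(15 + 20 + 120*I*sqrt(10))/5 = 1651425180 + (2*I*sqrt(5))*(35 + 120*I*sqrt(10))/5 = 1651425180 + 2*I*sqrt(5)*(35 + 120*I*sqrt(10))/5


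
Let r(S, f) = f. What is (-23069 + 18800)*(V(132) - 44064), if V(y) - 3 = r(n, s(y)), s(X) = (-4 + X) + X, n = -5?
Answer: 186986469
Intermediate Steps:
s(X) = -4 + 2*X
V(y) = -1 + 2*y (V(y) = 3 + (-4 + 2*y) = -1 + 2*y)
(-23069 + 18800)*(V(132) - 44064) = (-23069 + 18800)*((-1 + 2*132) - 44064) = -4269*((-1 + 264) - 44064) = -4269*(263 - 44064) = -4269*(-43801) = 186986469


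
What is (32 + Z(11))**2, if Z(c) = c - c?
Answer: 1024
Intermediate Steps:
Z(c) = 0
(32 + Z(11))**2 = (32 + 0)**2 = 32**2 = 1024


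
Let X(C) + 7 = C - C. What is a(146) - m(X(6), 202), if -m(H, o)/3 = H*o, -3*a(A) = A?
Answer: -12872/3 ≈ -4290.7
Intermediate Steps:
a(A) = -A/3
X(C) = -7 (X(C) = -7 + (C - C) = -7 + 0 = -7)
m(H, o) = -3*H*o
a(146) - m(X(6), 202) = -⅓*146 - (-3)*(-7)*202 = -146/3 - 1*4242 = -146/3 - 4242 = -12872/3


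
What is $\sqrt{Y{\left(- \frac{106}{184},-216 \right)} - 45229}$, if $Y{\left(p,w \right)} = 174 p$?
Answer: $\frac{i \sqrt{95916670}}{46} \approx 212.91 i$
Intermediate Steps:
$\sqrt{Y{\left(- \frac{106}{184},-216 \right)} - 45229} = \sqrt{174 \left(- \frac{106}{184}\right) - 45229} = \sqrt{174 \left(\left(-106\right) \frac{1}{184}\right) - 45229} = \sqrt{174 \left(- \frac{53}{92}\right) - 45229} = \sqrt{- \frac{4611}{46} - 45229} = \sqrt{- \frac{2085145}{46}} = \frac{i \sqrt{95916670}}{46}$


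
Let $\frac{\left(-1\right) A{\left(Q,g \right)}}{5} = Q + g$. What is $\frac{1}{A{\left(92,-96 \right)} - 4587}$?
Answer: $- \frac{1}{4567} \approx -0.00021896$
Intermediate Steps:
$A{\left(Q,g \right)} = - 5 Q - 5 g$ ($A{\left(Q,g \right)} = - 5 \left(Q + g\right) = - 5 Q - 5 g$)
$\frac{1}{A{\left(92,-96 \right)} - 4587} = \frac{1}{\left(\left(-5\right) 92 - -480\right) - 4587} = \frac{1}{\left(-460 + 480\right) - 4587} = \frac{1}{20 - 4587} = \frac{1}{-4567} = - \frac{1}{4567}$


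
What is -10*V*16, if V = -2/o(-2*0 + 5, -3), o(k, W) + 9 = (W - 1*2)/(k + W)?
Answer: -640/23 ≈ -27.826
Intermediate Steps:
o(k, W) = -9 + (-2 + W)/(W + k) (o(k, W) = -9 + (W - 1*2)/(k + W) = -9 + (W - 2)/(W + k) = -9 + (-2 + W)/(W + k))
V = 4/23 (V = -2*(-3 + (-2*0 + 5))/(-2 - 9*(-2*0 + 5) - 8*(-3)) = -2*(-3 + (0 + 5))/(-2 - 9*(0 + 5) + 24) = -2*(-3 + 5)/(-2 - 9*5 + 24) = -2*2/(-2 - 45 + 24) = -2/((½)*(-23)) = -2/(-23/2) = -2*(-2/23) = 4/23 ≈ 0.17391)
-10*V*16 = -10*4/23*16 = -40/23*16 = -640/23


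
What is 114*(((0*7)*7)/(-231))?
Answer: 0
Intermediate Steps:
114*(((0*7)*7)/(-231)) = 114*((0*7)*(-1/231)) = 114*(0*(-1/231)) = 114*0 = 0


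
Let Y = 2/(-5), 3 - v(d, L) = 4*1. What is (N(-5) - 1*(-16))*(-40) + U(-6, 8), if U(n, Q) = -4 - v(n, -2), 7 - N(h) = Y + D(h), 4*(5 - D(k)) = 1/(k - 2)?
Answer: -5163/7 ≈ -737.57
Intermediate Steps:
v(d, L) = -1 (v(d, L) = 3 - 4 = -1)
Y = -⅖ (Y = 2*(-⅕) = -⅖ ≈ -0.40000)
D(k) = 5 - 1/(4*(-2 + k)) (D(k) = 5 - 1/(4*(k - 2)) = 5 - 1/(4*(-2 + k)))
N(h) = 37/5 - (-41 + 20*h)/(4*(-2 + h)) (N(h) = 7 - (-⅖ + (-41 + 20*h)/(4*(-2 + h))) = 7 + (⅖ - (-41 + 20*h)/(4*(-2 + h))) = 37/5 - (-41 + 20*h)/(4*(-2 + h)))
U(n, Q) = -3 (U(n, Q) = -4 - 1*(-1) = -4 + 1 = -3)
(N(-5) - 1*(-16))*(-40) + U(-6, 8) = ((-91 + 48*(-5))/(20*(-2 - 5)) - 1*(-16))*(-40) - 3 = ((1/20)*(-91 - 240)/(-7) + 16)*(-40) - 3 = ((1/20)*(-⅐)*(-331) + 16)*(-40) - 3 = (331/140 + 16)*(-40) - 3 = (2571/140)*(-40) - 3 = -5142/7 - 3 = -5163/7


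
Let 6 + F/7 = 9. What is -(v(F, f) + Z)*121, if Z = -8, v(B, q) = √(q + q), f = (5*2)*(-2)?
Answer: 968 - 242*I*√10 ≈ 968.0 - 765.27*I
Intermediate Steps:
F = 21 (F = -42 + 7*9 = -42 + 63 = 21)
f = -20 (f = 10*(-2) = -20)
v(B, q) = √2*√q (v(B, q) = √(2*q) = √2*√q)
-(v(F, f) + Z)*121 = -(√2*√(-20) - 8)*121 = -(√2*(2*I*√5) - 8)*121 = -(2*I*√10 - 8)*121 = -(-8 + 2*I*√10)*121 = -(-968 + 242*I*√10) = 968 - 242*I*√10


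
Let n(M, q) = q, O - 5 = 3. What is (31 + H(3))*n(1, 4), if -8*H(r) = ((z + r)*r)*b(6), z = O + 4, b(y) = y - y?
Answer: 124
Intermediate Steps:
O = 8 (O = 5 + 3 = 8)
b(y) = 0
z = 12 (z = 8 + 4 = 12)
H(r) = 0 (H(r) = -(12 + r)*r*0/8 = -r*(12 + r)*0/8 = -⅛*0 = 0)
(31 + H(3))*n(1, 4) = (31 + 0)*4 = 31*4 = 124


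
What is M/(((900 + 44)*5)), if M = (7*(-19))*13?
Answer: -1729/4720 ≈ -0.36631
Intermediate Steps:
M = -1729 (M = -133*13 = -1729)
M/(((900 + 44)*5)) = -1729*1/(5*(900 + 44)) = -1729/(944*5) = -1729/4720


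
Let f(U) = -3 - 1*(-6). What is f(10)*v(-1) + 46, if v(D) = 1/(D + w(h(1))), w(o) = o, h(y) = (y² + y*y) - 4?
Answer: 45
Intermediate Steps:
f(U) = 3 (f(U) = -3 + 6 = 3)
h(y) = -4 + 2*y² (h(y) = (y² + y²) - 4 = 2*y² - 4 = -4 + 2*y²)
v(D) = 1/(-2 + D) (v(D) = 1/(D + (-4 + 2*1²)) = 1/(D + (-4 + 2*1)) = 1/(D + (-4 + 2)) = 1/(D - 2) = 1/(-2 + D))
f(10)*v(-1) + 46 = 3/(-2 - 1) + 46 = 3/(-3) + 46 = 3*(-⅓) + 46 = -1 + 46 = 45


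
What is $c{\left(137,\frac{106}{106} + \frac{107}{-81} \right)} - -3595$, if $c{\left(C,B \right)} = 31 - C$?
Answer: $3489$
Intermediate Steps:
$c{\left(137,\frac{106}{106} + \frac{107}{-81} \right)} - -3595 = \left(31 - 137\right) - -3595 = \left(31 - 137\right) + 3595 = -106 + 3595 = 3489$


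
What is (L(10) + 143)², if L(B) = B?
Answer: 23409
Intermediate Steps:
(L(10) + 143)² = (10 + 143)² = 153² = 23409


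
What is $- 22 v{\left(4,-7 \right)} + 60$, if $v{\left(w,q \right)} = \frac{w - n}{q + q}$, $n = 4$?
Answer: $60$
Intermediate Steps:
$v{\left(w,q \right)} = \frac{-4 + w}{2 q}$ ($v{\left(w,q \right)} = \frac{w - 4}{q + q} = \frac{w - 4}{2 q} = \left(-4 + w\right) \frac{1}{2 q} = \frac{-4 + w}{2 q}$)
$- 22 v{\left(4,-7 \right)} + 60 = - 22 \frac{-4 + 4}{2 \left(-7\right)} + 60 = - 22 \cdot \frac{1}{2} \left(- \frac{1}{7}\right) 0 + 60 = \left(-22\right) 0 + 60 = 0 + 60 = 60$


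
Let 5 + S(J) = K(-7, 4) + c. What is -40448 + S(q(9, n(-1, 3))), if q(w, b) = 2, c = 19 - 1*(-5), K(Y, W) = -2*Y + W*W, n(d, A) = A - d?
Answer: -40399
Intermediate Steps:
K(Y, W) = W**2 - 2*Y (K(Y, W) = -2*Y + W**2 = W**2 - 2*Y)
c = 24 (c = 19 + 5 = 24)
S(J) = 49 (S(J) = -5 + ((4**2 - 2*(-7)) + 24) = -5 + ((16 + 14) + 24) = -5 + (30 + 24) = -5 + 54 = 49)
-40448 + S(q(9, n(-1, 3))) = -40448 + 49 = -40399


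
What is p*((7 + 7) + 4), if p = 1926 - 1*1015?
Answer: 16398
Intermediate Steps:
p = 911 (p = 1926 - 1015 = 911)
p*((7 + 7) + 4) = 911*((7 + 7) + 4) = 911*(14 + 4) = 911*18 = 16398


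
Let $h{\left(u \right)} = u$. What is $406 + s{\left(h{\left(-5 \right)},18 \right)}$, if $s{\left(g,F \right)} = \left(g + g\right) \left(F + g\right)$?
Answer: $276$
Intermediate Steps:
$s{\left(g,F \right)} = 2 g \left(F + g\right)$
$406 + s{\left(h{\left(-5 \right)},18 \right)} = 406 + 2 \left(-5\right) \left(18 - 5\right) = 406 + 2 \left(-5\right) 13 = 406 - 130 = 276$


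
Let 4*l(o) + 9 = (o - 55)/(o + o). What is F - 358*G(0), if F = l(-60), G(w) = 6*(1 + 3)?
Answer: -825025/96 ≈ -8594.0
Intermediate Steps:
G(w) = 24 (G(w) = 6*4 = 24)
l(o) = -9/4 + (-55 + o)/(8*o) (l(o) = -9/4 + ((o - 55)/(o + o))/4 = -9/4 + ((-55 + o)/((2*o)))/4 = -9/4 + ((-55 + o)*(1/(2*o)))/4 = -9/4 + ((-55 + o)/(2*o))/4 = -9/4 + (-55 + o)/(8*o))
F = -193/96 (F = (1/8)*(-55 - 17*(-60))/(-60) = (1/8)*(-1/60)*(-55 + 1020) = (1/8)*(-1/60)*965 = -193/96 ≈ -2.0104)
F - 358*G(0) = -193/96 - 358*24 = -193/96 - 1*8592 = -193/96 - 8592 = -825025/96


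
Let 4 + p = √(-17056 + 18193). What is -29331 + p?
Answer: -29335 + √1137 ≈ -29301.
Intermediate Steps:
p = -4 + √1137 (p = -4 + √(-17056 + 18193) = -4 + √1137 ≈ 29.719)
-29331 + p = -29331 + (-4 + √1137) = -29335 + √1137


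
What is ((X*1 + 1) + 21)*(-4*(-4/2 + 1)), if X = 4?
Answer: 104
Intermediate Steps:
((X*1 + 1) + 21)*(-4*(-4/2 + 1)) = ((4*1 + 1) + 21)*(-4*(-4/2 + 1)) = ((4 + 1) + 21)*(-4*(-4*1/2 + 1)) = (5 + 21)*(-4*(-2 + 1)) = 26*(-4*(-1)) = 26*4 = 104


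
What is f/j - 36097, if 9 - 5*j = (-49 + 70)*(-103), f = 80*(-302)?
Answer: -19630871/543 ≈ -36153.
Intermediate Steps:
f = -24160
j = 2172/5 (j = 9/5 - (-49 + 70)*(-103)/5 = 9/5 - 21*(-103)/5 = 9/5 - ⅕*(-2163) = 9/5 + 2163/5 = 2172/5 ≈ 434.40)
f/j - 36097 = -24160/2172/5 - 36097 = -24160*5/2172 - 36097 = -30200/543 - 36097 = -19630871/543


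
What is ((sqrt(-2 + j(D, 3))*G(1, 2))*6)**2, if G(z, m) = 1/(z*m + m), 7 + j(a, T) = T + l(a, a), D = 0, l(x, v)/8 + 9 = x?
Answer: -351/2 ≈ -175.50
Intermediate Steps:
l(x, v) = -72 + 8*x
j(a, T) = -79 + T + 8*a (j(a, T) = -7 + (T + (-72 + 8*a)) = -7 + (-72 + T + 8*a) = -79 + T + 8*a)
G(z, m) = 1/(m + m*z) (G(z, m) = 1/(m*z + m) = 1/(m + m*z))
((sqrt(-2 + j(D, 3))*G(1, 2))*6)**2 = ((sqrt(-2 + (-79 + 3 + 8*0))*(1/(2*(1 + 1))))*6)**2 = ((sqrt(-2 + (-79 + 3 + 0))*((1/2)/2))*6)**2 = ((sqrt(-2 - 76)*((1/2)*(1/2)))*6)**2 = ((sqrt(-78)*(1/4))*6)**2 = (((I*sqrt(78))*(1/4))*6)**2 = ((I*sqrt(78)/4)*6)**2 = (3*I*sqrt(78)/2)**2 = -351/2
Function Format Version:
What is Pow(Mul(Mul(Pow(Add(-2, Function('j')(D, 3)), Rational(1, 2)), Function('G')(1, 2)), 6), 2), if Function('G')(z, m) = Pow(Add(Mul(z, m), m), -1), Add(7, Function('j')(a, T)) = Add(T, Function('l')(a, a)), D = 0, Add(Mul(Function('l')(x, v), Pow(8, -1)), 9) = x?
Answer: Rational(-351, 2) ≈ -175.50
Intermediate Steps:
Function('l')(x, v) = Add(-72, Mul(8, x))
Function('j')(a, T) = Add(-79, T, Mul(8, a)) (Function('j')(a, T) = Add(-7, Add(T, Add(-72, Mul(8, a)))) = Add(-7, Add(-72, T, Mul(8, a))) = Add(-79, T, Mul(8, a)))
Function('G')(z, m) = Pow(Add(m, Mul(m, z)), -1) (Function('G')(z, m) = Pow(Add(Mul(m, z), m), -1) = Pow(Add(m, Mul(m, z)), -1))
Pow(Mul(Mul(Pow(Add(-2, Function('j')(D, 3)), Rational(1, 2)), Function('G')(1, 2)), 6), 2) = Pow(Mul(Mul(Pow(Add(-2, Add(-79, 3, Mul(8, 0))), Rational(1, 2)), Mul(Pow(2, -1), Pow(Add(1, 1), -1))), 6), 2) = Pow(Mul(Mul(Pow(Add(-2, Add(-79, 3, 0)), Rational(1, 2)), Mul(Rational(1, 2), Pow(2, -1))), 6), 2) = Pow(Mul(Mul(Pow(Add(-2, -76), Rational(1, 2)), Mul(Rational(1, 2), Rational(1, 2))), 6), 2) = Pow(Mul(Mul(Pow(-78, Rational(1, 2)), Rational(1, 4)), 6), 2) = Pow(Mul(Mul(Mul(I, Pow(78, Rational(1, 2))), Rational(1, 4)), 6), 2) = Pow(Mul(Mul(Rational(1, 4), I, Pow(78, Rational(1, 2))), 6), 2) = Pow(Mul(Rational(3, 2), I, Pow(78, Rational(1, 2))), 2) = Rational(-351, 2)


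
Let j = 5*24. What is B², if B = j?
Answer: 14400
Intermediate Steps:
j = 120
B = 120
B² = 120² = 14400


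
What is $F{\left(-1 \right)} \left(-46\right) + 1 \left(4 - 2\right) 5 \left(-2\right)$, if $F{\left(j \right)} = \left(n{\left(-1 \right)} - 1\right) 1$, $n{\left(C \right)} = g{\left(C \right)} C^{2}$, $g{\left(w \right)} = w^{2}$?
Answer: $-20$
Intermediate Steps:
$n{\left(C \right)} = C^{4}$ ($n{\left(C \right)} = C^{2} C^{2} = C^{4}$)
$F{\left(j \right)} = 0$ ($F{\left(j \right)} = \left(\left(-1\right)^{4} - 1\right) 1 = \left(1 - 1\right) 1 = 0 \cdot 1 = 0$)
$F{\left(-1 \right)} \left(-46\right) + 1 \left(4 - 2\right) 5 \left(-2\right) = 0 \left(-46\right) + 1 \left(4 - 2\right) 5 \left(-2\right) = 0 + 1 \cdot 2 \cdot 5 \left(-2\right) = 0 + 2 \cdot 5 \left(-2\right) = 0 + 10 \left(-2\right) = 0 - 20 = -20$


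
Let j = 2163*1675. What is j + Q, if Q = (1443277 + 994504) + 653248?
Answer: 6714054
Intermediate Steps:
j = 3623025
Q = 3091029 (Q = 2437781 + 653248 = 3091029)
j + Q = 3623025 + 3091029 = 6714054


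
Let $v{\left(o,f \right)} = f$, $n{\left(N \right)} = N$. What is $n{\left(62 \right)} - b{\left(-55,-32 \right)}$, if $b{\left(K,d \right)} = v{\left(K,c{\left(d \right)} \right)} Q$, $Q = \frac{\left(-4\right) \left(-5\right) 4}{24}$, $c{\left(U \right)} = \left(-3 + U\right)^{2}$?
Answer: $- \frac{12064}{3} \approx -4021.3$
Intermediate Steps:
$Q = \frac{10}{3}$ ($Q = 20 \cdot 4 \cdot \frac{1}{24} = 80 \cdot \frac{1}{24} = \frac{10}{3} \approx 3.3333$)
$b{\left(K,d \right)} = \frac{10 \left(-3 + d\right)^{2}}{3}$ ($b{\left(K,d \right)} = \left(-3 + d\right)^{2} \cdot \frac{10}{3} = \frac{10 \left(-3 + d\right)^{2}}{3}$)
$n{\left(62 \right)} - b{\left(-55,-32 \right)} = 62 - \frac{10 \left(-3 - 32\right)^{2}}{3} = 62 - \frac{10 \left(-35\right)^{2}}{3} = 62 - \frac{10}{3} \cdot 1225 = 62 - \frac{12250}{3} = - \frac{12064}{3}$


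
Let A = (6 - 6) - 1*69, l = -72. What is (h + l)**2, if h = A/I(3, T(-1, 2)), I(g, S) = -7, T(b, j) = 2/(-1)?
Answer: 189225/49 ≈ 3861.7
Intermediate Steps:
T(b, j) = -2 (T(b, j) = 2*(-1) = -2)
A = -69 (A = 0 - 69 = -69)
h = 69/7 (h = -69/(-7) = -69*(-1/7) = 69/7 ≈ 9.8571)
(h + l)**2 = (69/7 - 72)**2 = (-435/7)**2 = 189225/49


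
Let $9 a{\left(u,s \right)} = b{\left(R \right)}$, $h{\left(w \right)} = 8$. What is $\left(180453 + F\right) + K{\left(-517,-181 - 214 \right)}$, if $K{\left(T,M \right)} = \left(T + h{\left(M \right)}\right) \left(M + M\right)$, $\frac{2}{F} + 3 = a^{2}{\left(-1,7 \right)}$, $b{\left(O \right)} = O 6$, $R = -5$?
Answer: $\frac{42527117}{73} \approx 5.8256 \cdot 10^{5}$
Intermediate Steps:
$b{\left(O \right)} = 6 O$
$a{\left(u,s \right)} = - \frac{10}{3}$ ($a{\left(u,s \right)} = \frac{6 \left(-5\right)}{9} = \frac{1}{9} \left(-30\right) = - \frac{10}{3}$)
$F = \frac{18}{73}$ ($F = \frac{2}{-3 + \left(- \frac{10}{3}\right)^{2}} = \frac{2}{-3 + \frac{100}{9}} = \frac{2}{\frac{73}{9}} = 2 \cdot \frac{9}{73} = \frac{18}{73} \approx 0.24658$)
$K{\left(T,M \right)} = 2 M \left(8 + T\right)$ ($K{\left(T,M \right)} = \left(T + 8\right) \left(M + M\right) = \left(8 + T\right) 2 M = 2 M \left(8 + T\right)$)
$\left(180453 + F\right) + K{\left(-517,-181 - 214 \right)} = \left(180453 + \frac{18}{73}\right) + 2 \left(-181 - 214\right) \left(8 - 517\right) = \frac{13173087}{73} + 2 \left(-395\right) \left(-509\right) = \frac{13173087}{73} + 402110 = \frac{42527117}{73}$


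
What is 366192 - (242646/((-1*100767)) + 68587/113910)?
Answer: 1401102539453957/3826122990 ≈ 3.6619e+5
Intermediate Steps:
366192 - (242646/((-1*100767)) + 68587/113910) = 366192 - (242646/(-100767) + 68587*(1/113910)) = 366192 - (242646*(-1/100767) + 68587/113910) = 366192 - (-80882/33589 + 68587/113910) = 366192 - 1*(-6909499877/3826122990) = 366192 + 6909499877/3826122990 = 1401102539453957/3826122990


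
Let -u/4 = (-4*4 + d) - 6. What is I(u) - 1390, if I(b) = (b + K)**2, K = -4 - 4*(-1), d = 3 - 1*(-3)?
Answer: 2706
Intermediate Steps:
d = 6 (d = 3 + 3 = 6)
u = 64 (u = -4*((-4*4 + 6) - 6) = -4*((-16 + 6) - 6) = -4*(-10 - 6) = -4*(-16) = 64)
K = 0 (K = -4 + 4 = 0)
I(b) = b**2 (I(b) = (b + 0)**2 = b**2)
I(u) - 1390 = 64**2 - 1390 = 4096 - 1390 = 2706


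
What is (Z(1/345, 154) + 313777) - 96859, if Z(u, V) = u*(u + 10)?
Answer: 25818668401/119025 ≈ 2.1692e+5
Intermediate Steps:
Z(u, V) = u*(10 + u)
(Z(1/345, 154) + 313777) - 96859 = ((10 + 1/345)/345 + 313777) - 96859 = ((1/345)*(3451/345) + 313777) - 96859 = (3451/119025 + 313777) - 96859 = 37347310876/119025 - 96859 = 25818668401/119025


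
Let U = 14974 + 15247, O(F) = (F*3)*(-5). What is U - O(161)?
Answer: 32636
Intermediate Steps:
O(F) = -15*F (O(F) = (3*F)*(-5) = -15*F)
U = 30221
U - O(161) = 30221 - (-15)*161 = 30221 - 1*(-2415) = 30221 + 2415 = 32636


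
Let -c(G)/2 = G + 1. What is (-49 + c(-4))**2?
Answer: 1849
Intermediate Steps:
c(G) = -2 - 2*G (c(G) = -2*(G + 1) = -2*(1 + G) = -2 - 2*G)
(-49 + c(-4))**2 = (-49 + (-2 - 2*(-4)))**2 = (-49 + (-2 + 8))**2 = (-49 + 6)**2 = (-43)**2 = 1849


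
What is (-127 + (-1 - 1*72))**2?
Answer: 40000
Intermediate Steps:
(-127 + (-1 - 1*72))**2 = (-127 + (-1 - 72))**2 = (-127 - 73)**2 = (-200)**2 = 40000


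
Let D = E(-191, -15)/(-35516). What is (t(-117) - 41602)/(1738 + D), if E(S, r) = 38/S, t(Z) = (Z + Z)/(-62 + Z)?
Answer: -25256956279672/1055188922757 ≈ -23.936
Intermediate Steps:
t(Z) = 2*Z/(-62 + Z) (t(Z) = (2*Z)/(-62 + Z) = 2*Z/(-62 + Z))
D = 19/3391778 (D = (38/(-191))/(-35516) = (38*(-1/191))*(-1/35516) = -38/191*(-1/35516) = 19/3391778 ≈ 5.6018e-6)
(t(-117) - 41602)/(1738 + D) = (2*(-117)/(-62 - 117) - 41602)/(1738 + 19/3391778) = (2*(-117)/(-179) - 41602)/(5894910183/3391778) = (2*(-117)*(-1/179) - 41602)*(3391778/5894910183) = (234/179 - 41602)*(3391778/5894910183) = -7446524/179*3391778/5894910183 = -25256956279672/1055188922757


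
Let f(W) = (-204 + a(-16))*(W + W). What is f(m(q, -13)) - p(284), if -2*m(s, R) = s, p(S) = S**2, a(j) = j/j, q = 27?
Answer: -75175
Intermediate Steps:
a(j) = 1
m(s, R) = -s/2
f(W) = -406*W (f(W) = (-204 + 1)*(W + W) = -406*W)
f(m(q, -13)) - p(284) = -(-203)*27 - 1*284**2 = -406*(-27/2) - 1*80656 = 5481 - 80656 = -75175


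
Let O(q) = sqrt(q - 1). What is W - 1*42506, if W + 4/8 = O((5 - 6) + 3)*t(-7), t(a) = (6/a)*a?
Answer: -85001/2 ≈ -42501.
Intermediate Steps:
O(q) = sqrt(-1 + q)
t(a) = 6
W = 11/2 (W = -1/2 + sqrt(-1 + ((5 - 6) + 3))*6 = -1/2 + sqrt(-1 + (-1 + 3))*6 = -1/2 + sqrt(-1 + 2)*6 = -1/2 + sqrt(1)*6 = -1/2 + 1*6 = -1/2 + 6 = 11/2 ≈ 5.5000)
W - 1*42506 = 11/2 - 1*42506 = 11/2 - 42506 = -85001/2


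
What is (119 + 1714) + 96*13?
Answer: 3081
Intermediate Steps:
(119 + 1714) + 96*13 = 1833 + 1248 = 3081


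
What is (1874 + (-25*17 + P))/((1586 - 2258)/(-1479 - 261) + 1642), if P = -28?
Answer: 206045/238146 ≈ 0.86520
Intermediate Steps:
(1874 + (-25*17 + P))/((1586 - 2258)/(-1479 - 261) + 1642) = (1874 + (-25*17 - 28))/((1586 - 2258)/(-1479 - 261) + 1642) = (1874 + (-425 - 28))/(-672/(-1740) + 1642) = (1874 - 453)/(-672*(-1/1740) + 1642) = 1421/(56/145 + 1642) = 1421/(238146/145) = 1421*(145/238146) = 206045/238146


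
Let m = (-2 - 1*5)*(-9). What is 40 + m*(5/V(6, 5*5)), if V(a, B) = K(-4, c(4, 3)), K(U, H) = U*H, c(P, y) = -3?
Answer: 265/4 ≈ 66.250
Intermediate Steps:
K(U, H) = H*U
V(a, B) = 12 (V(a, B) = -3*(-4) = 12)
m = 63 (m = (-2 - 5)*(-9) = -7*(-9) = 63)
40 + m*(5/V(6, 5*5)) = 40 + 63*(5/12) = 40 + 105/4 = 265/4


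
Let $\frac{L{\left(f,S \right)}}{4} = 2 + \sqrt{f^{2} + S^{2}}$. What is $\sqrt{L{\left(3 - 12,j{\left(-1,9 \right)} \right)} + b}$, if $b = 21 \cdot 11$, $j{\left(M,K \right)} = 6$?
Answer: $\sqrt{239 + 12 \sqrt{13}} \approx 16.801$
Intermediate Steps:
$L{\left(f,S \right)} = 8 + 4 \sqrt{S^{2} + f^{2}}$ ($L{\left(f,S \right)} = 4 \left(2 + \sqrt{f^{2} + S^{2}}\right) = 4 \left(2 + \sqrt{S^{2} + f^{2}}\right) = 8 + 4 \sqrt{S^{2} + f^{2}}$)
$b = 231$
$\sqrt{L{\left(3 - 12,j{\left(-1,9 \right)} \right)} + b} = \sqrt{\left(8 + 4 \sqrt{6^{2} + \left(3 - 12\right)^{2}}\right) + 231} = \sqrt{\left(8 + 4 \sqrt{36 + \left(3 - 12\right)^{2}}\right) + 231} = \sqrt{\left(8 + 4 \sqrt{36 + \left(-9\right)^{2}}\right) + 231} = \sqrt{\left(8 + 4 \sqrt{36 + 81}\right) + 231} = \sqrt{\left(8 + 4 \sqrt{117}\right) + 231} = \sqrt{\left(8 + 4 \cdot 3 \sqrt{13}\right) + 231} = \sqrt{\left(8 + 12 \sqrt{13}\right) + 231} = \sqrt{239 + 12 \sqrt{13}}$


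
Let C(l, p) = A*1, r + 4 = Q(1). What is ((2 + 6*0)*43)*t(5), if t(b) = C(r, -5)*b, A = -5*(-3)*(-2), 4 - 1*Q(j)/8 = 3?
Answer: -12900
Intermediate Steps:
Q(j) = 8 (Q(j) = 32 - 8*3 = 32 - 24 = 8)
r = 4 (r = -4 + 8 = 4)
A = -30 (A = 15*(-2) = -30)
C(l, p) = -30 (C(l, p) = -30*1 = -30)
t(b) = -30*b
((2 + 6*0)*43)*t(5) = ((2 + 6*0)*43)*(-30*5) = ((2 + 0)*43)*(-150) = (2*43)*(-150) = 86*(-150) = -12900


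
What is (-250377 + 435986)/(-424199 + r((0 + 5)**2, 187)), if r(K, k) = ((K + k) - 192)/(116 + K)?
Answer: -26170869/59812039 ≈ -0.43755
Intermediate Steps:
r(K, k) = (-192 + K + k)/(116 + K)
(-250377 + 435986)/(-424199 + r((0 + 5)**2, 187)) = (-250377 + 435986)/(-424199 + (-192 + (0 + 5)**2 + 187)/(116 + (0 + 5)**2)) = 185609/(-424199 + (-192 + 5**2 + 187)/(116 + 5**2)) = 185609/(-424199 + (-192 + 25 + 187)/(116 + 25)) = 185609/(-424199 + 20/141) = 185609/(-59812039/141) = 185609*(-141/59812039) = -26170869/59812039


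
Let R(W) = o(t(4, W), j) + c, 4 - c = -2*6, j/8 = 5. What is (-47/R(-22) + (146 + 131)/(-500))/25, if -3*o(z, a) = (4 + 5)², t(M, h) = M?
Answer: 20453/137500 ≈ 0.14875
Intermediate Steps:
j = 40 (j = 8*5 = 40)
o(z, a) = -27 (o(z, a) = -(4 + 5)²/3 = -⅓*9² = -⅓*81 = -27)
c = 16 (c = 4 - (-2)*6 = 4 - 1*(-12) = 4 + 12 = 16)
R(W) = -11 (R(W) = -27 + 16 = -11)
(-47/R(-22) + (146 + 131)/(-500))/25 = (-47/(-11) + (146 + 131)/(-500))/25 = (-47*(-1/11) + 277*(-1/500))*(1/25) = (47/11 - 277/500)*(1/25) = (20453/5500)*(1/25) = 20453/137500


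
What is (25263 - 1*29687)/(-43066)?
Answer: 2212/21533 ≈ 0.10273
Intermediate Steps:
(25263 - 1*29687)/(-43066) = (25263 - 29687)*(-1/43066) = -4424*(-1/43066) = 2212/21533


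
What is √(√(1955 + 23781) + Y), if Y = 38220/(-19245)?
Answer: √(-3269084 + 3292178*√6434)/1283 ≈ 12.587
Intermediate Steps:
Y = -2548/1283 (Y = 38220*(-1/19245) = -2548/1283 ≈ -1.9860)
√(√(1955 + 23781) + Y) = √(√(1955 + 23781) - 2548/1283) = √(√25736 - 2548/1283) = √(2*√6434 - 2548/1283) = √(-2548/1283 + 2*√6434)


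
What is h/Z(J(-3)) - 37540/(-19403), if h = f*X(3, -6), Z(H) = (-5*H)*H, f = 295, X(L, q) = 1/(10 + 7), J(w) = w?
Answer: 4598843/2968659 ≈ 1.5491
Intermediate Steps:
X(L, q) = 1/17
Z(H) = -5*H²
h = 295/17 (h = 295*(1/17) = 295/17 ≈ 17.353)
h/Z(J(-3)) - 37540/(-19403) = 295/(17*((-5*(-3)²))) - 37540/(-19403) = 295/(17*((-5*9))) - 37540*(-1/19403) = (295/17)/(-45) + 37540/19403 = (295/17)*(-1/45) + 37540/19403 = -59/153 + 37540/19403 = 4598843/2968659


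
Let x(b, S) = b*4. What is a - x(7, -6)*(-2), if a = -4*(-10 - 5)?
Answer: 116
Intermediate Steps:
x(b, S) = 4*b
a = 60 (a = -4*(-15) = 60)
a - x(7, -6)*(-2) = 60 - 4*7*(-2) = 60 - 28*(-2) = 60 - 1*(-56) = 60 + 56 = 116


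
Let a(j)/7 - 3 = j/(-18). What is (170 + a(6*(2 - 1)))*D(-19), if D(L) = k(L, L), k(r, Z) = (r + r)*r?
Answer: 408652/3 ≈ 1.3622e+5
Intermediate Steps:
k(r, Z) = 2*r**2 (k(r, Z) = (2*r)*r = 2*r**2)
D(L) = 2*L**2
a(j) = 21 - 7*j/18 (a(j) = 21 + 7*(j/(-18)) = 21 + 7*(j*(-1/18)) = 21 + 7*(-j/18) = 21 - 7*j/18)
(170 + a(6*(2 - 1)))*D(-19) = (170 + (21 - 7*(2 - 1)/3))*(2*(-19)**2) = (170 + (21 - 7/3))*(2*361) = (170 + (21 - 7/18*6))*722 = (170 + (21 - 7/3))*722 = (170 + 56/3)*722 = (566/3)*722 = 408652/3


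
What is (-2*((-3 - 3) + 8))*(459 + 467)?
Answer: -3704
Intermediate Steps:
(-2*((-3 - 3) + 8))*(459 + 467) = -2*(-6 + 8)*926 = -2*2*926 = -4*926 = -3704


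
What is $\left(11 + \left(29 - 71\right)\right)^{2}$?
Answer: $961$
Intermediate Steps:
$\left(11 + \left(29 - 71\right)\right)^{2} = \left(11 - 42\right)^{2} = \left(-31\right)^{2} = 961$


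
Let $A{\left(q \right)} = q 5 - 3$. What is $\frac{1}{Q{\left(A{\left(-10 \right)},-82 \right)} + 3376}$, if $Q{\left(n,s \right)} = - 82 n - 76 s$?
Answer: $\frac{1}{13954} \approx 7.1664 \cdot 10^{-5}$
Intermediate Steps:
$A{\left(q \right)} = -3 + 5 q$ ($A{\left(q \right)} = 5 q - 3 = -3 + 5 q$)
$\frac{1}{Q{\left(A{\left(-10 \right)},-82 \right)} + 3376} = \frac{1}{\left(- 82 \left(-3 + 5 \left(-10\right)\right) - -6232\right) + 3376} = \frac{1}{\left(- 82 \left(-3 - 50\right) + 6232\right) + 3376} = \frac{1}{\left(\left(-82\right) \left(-53\right) + 6232\right) + 3376} = \frac{1}{\left(4346 + 6232\right) + 3376} = \frac{1}{10578 + 3376} = \frac{1}{13954}$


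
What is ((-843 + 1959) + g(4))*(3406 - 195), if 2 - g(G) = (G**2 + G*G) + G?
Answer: 3474302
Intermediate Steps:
g(G) = 2 - G - 2*G**2 (g(G) = 2 - ((G**2 + G*G) + G) = 2 - ((G**2 + G**2) + G) = 2 - (2*G**2 + G) = 2 - (G + 2*G**2) = 2 + (-G - 2*G**2) = 2 - G - 2*G**2)
((-843 + 1959) + g(4))*(3406 - 195) = ((-843 + 1959) + (2 - 1*4 - 2*4**2))*(3406 - 195) = (1116 + (2 - 4 - 2*16))*3211 = (1116 + (2 - 4 - 32))*3211 = (1116 - 34)*3211 = 1082*3211 = 3474302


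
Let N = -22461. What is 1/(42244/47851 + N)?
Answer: -47851/1074739067 ≈ -4.4523e-5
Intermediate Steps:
1/(42244/47851 + N) = 1/(42244/47851 - 22461) = 1/(-1074739067/47851) = -47851/1074739067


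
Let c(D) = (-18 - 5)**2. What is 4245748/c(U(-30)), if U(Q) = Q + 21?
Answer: 4245748/529 ≈ 8026.0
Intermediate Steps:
U(Q) = 21 + Q
c(D) = 529 (c(D) = (-23)**2 = 529)
4245748/c(U(-30)) = 4245748/529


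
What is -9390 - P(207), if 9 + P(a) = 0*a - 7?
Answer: -9374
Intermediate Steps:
P(a) = -16 (P(a) = -9 + (0*a - 7) = -9 + (0 - 7) = -9 - 7 = -16)
-9390 - P(207) = -9390 - 1*(-16) = -9390 + 16 = -9374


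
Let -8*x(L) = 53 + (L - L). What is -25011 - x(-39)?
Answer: -200035/8 ≈ -25004.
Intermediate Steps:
x(L) = -53/8 (x(L) = -(53 + (L - L))/8 = -(53 + 0)/8 = -1/8*53 = -53/8)
-25011 - x(-39) = -25011 - 1*(-53/8) = -25011 + 53/8 = -200035/8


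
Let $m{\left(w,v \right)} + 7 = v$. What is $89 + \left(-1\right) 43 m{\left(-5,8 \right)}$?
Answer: $46$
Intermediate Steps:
$m{\left(w,v \right)} = -7 + v$
$89 + \left(-1\right) 43 m{\left(-5,8 \right)} = 89 + \left(-1\right) 43 \left(-7 + 8\right) = 89 - 43 = 46$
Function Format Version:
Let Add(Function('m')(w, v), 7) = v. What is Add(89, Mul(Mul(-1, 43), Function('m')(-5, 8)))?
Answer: 46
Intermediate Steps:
Function('m')(w, v) = Add(-7, v)
Add(89, Mul(Mul(-1, 43), Function('m')(-5, 8))) = Add(89, Mul(Mul(-1, 43), Add(-7, 8))) = Add(89, Mul(-43, 1)) = Add(89, -43) = 46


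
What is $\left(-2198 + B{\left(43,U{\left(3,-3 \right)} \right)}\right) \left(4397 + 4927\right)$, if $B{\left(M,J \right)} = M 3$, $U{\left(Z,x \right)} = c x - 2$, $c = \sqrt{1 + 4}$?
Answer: $-19291356$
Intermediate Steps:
$c = \sqrt{5} \approx 2.2361$
$U{\left(Z,x \right)} = -2 + x \sqrt{5}$ ($U{\left(Z,x \right)} = \sqrt{5} x - 2 = x \sqrt{5} - 2 = -2 + x \sqrt{5}$)
$B{\left(M,J \right)} = 3 M$
$\left(-2198 + B{\left(43,U{\left(3,-3 \right)} \right)}\right) \left(4397 + 4927\right) = \left(-2198 + 3 \cdot 43\right) \left(4397 + 4927\right) = \left(-2198 + 129\right) 9324 = \left(-2069\right) 9324 = -19291356$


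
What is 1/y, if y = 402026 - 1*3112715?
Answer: -1/2710689 ≈ -3.6891e-7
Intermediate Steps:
y = -2710689 (y = 402026 - 3112715 = -2710689)
1/y = 1/(-2710689) = -1/2710689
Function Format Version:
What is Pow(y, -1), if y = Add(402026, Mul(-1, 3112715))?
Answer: Rational(-1, 2710689) ≈ -3.6891e-7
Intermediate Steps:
y = -2710689 (y = Add(402026, -3112715) = -2710689)
Pow(y, -1) = Pow(-2710689, -1) = Rational(-1, 2710689)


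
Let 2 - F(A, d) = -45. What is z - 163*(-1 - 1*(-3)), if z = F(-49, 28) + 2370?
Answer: 2091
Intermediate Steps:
F(A, d) = 47 (F(A, d) = 2 - 1*(-45) = 2 + 45 = 47)
z = 2417 (z = 47 + 2370 = 2417)
z - 163*(-1 - 1*(-3)) = 2417 - 163*(-1 - 1*(-3)) = 2417 - 163*(-1 + 3) = 2417 - 163*2 = 2417 - 326 = 2091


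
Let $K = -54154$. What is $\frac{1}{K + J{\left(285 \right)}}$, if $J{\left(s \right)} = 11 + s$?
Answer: $- \frac{1}{53858} \approx -1.8567 \cdot 10^{-5}$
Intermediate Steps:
$\frac{1}{K + J{\left(285 \right)}} = \frac{1}{-54154 + \left(11 + 285\right)} = \frac{1}{-54154 + 296} = \frac{1}{-53858} = - \frac{1}{53858}$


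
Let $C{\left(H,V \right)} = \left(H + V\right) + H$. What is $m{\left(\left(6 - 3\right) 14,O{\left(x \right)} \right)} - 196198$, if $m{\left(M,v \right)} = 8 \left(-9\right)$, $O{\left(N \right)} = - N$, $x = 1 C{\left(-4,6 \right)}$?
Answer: $-196270$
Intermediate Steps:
$C{\left(H,V \right)} = V + 2 H$
$x = -2$ ($x = 1 \left(6 + 2 \left(-4\right)\right) = 1 \left(6 - 8\right) = 1 \left(-2\right) = -2$)
$m{\left(M,v \right)} = -72$
$m{\left(\left(6 - 3\right) 14,O{\left(x \right)} \right)} - 196198 = -72 - 196198 = -196270$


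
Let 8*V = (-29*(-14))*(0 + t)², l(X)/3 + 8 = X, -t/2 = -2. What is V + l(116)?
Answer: 1136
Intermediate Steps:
t = 4 (t = -2*(-2) = 4)
l(X) = -24 + 3*X
V = 812 (V = ((-29*(-14))*(0 + 4)²)/8 = (406*4²)/8 = (406*16)/8 = (⅛)*6496 = 812)
V + l(116) = 812 + (-24 + 3*116) = 812 + (-24 + 348) = 812 + 324 = 1136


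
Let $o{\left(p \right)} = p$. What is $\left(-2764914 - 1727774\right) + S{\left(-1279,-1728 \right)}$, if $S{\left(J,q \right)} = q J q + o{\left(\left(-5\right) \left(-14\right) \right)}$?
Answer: $-3823566154$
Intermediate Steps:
$S{\left(J,q \right)} = 70 + J q^{2}$ ($S{\left(J,q \right)} = q J q - -70 = J q q + 70 = J q^{2} + 70 = 70 + J q^{2}$)
$\left(-2764914 - 1727774\right) + S{\left(-1279,-1728 \right)} = \left(-2764914 - 1727774\right) + \left(70 - 1279 \left(-1728\right)^{2}\right) = -4492688 + \left(70 - 3819073536\right) = -4492688 - 3819073466 = -3823566154$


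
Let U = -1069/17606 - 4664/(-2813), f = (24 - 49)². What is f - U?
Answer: 30874441463/49525678 ≈ 623.40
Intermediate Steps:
f = 625 (f = (-25)² = 625)
U = 79107287/49525678 (U = -1069*1/17606 - 4664*(-1/2813) = -1069/17606 + 4664/2813 = 79107287/49525678 ≈ 1.5973)
f - U = 625 - 1*79107287/49525678 = 625 - 79107287/49525678 = 30874441463/49525678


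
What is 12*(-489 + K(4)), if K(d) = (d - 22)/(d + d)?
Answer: -5895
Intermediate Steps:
K(d) = (-22 + d)/(2*d) (K(d) = (-22 + d)/((2*d)) = (-22 + d)*(1/(2*d)) = (-22 + d)/(2*d))
12*(-489 + K(4)) = 12*(-489 + (1/2)*(-22 + 4)/4) = 12*(-489 + (1/2)*(1/4)*(-18)) = 12*(-489 - 9/4) = 12*(-1965/4) = -5895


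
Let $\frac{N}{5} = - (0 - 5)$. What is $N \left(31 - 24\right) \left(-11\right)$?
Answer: $-1925$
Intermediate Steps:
$N = 25$ ($N = 5 \left(- (0 - 5)\right) = 5 \left(\left(-1\right) \left(-5\right)\right) = 5 \cdot 5 = 25$)
$N \left(31 - 24\right) \left(-11\right) = 25 \left(31 - 24\right) \left(-11\right) = 25 \cdot 7 \left(-11\right) = 25 \left(-77\right) = -1925$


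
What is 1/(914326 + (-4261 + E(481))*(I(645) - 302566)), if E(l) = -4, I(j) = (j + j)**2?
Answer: -1/5806028184 ≈ -1.7223e-10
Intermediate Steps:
I(j) = 4*j**2 (I(j) = (2*j)**2 = 4*j**2)
1/(914326 + (-4261 + E(481))*(I(645) - 302566)) = 1/(914326 + (-4261 - 4)*(4*645**2 - 302566)) = 1/(914326 - 4265*(4*416025 - 302566)) = 1/(914326 - 4265*(1664100 - 302566)) = 1/(914326 - 4265*1361534) = 1/(914326 - 5806942510) = 1/(-5806028184) = -1/5806028184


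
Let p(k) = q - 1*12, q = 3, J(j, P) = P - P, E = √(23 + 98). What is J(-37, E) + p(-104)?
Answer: -9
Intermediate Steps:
E = 11 (E = √121 = 11)
J(j, P) = 0
p(k) = -9 (p(k) = 3 - 1*12 = 3 - 12 = -9)
J(-37, E) + p(-104) = 0 - 9 = -9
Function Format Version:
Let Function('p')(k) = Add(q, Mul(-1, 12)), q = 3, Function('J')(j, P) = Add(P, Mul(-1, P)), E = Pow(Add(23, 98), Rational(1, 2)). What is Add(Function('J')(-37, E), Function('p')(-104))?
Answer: -9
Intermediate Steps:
E = 11 (E = Pow(121, Rational(1, 2)) = 11)
Function('J')(j, P) = 0
Function('p')(k) = -9 (Function('p')(k) = Add(3, Mul(-1, 12)) = Add(3, -12) = -9)
Add(Function('J')(-37, E), Function('p')(-104)) = Add(0, -9) = -9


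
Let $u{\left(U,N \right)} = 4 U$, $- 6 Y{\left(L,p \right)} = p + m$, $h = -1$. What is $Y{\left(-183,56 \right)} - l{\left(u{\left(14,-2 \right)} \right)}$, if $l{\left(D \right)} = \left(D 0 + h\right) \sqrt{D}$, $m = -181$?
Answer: $\frac{125}{6} + 2 \sqrt{14} \approx 28.317$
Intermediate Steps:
$Y{\left(L,p \right)} = \frac{181}{6} - \frac{p}{6}$ ($Y{\left(L,p \right)} = - \frac{p - 181}{6} = - \frac{-181 + p}{6} = \frac{181}{6} - \frac{p}{6}$)
$l{\left(D \right)} = - \sqrt{D}$ ($l{\left(D \right)} = \left(D 0 - 1\right) \sqrt{D} = \left(0 - 1\right) \sqrt{D} = - \sqrt{D}$)
$Y{\left(-183,56 \right)} - l{\left(u{\left(14,-2 \right)} \right)} = \left(\frac{181}{6} - \frac{28}{3}\right) - - \sqrt{4 \cdot 14} = \left(\frac{181}{6} - \frac{28}{3}\right) - - \sqrt{56} = \frac{125}{6} - - 2 \sqrt{14} = \frac{125}{6} + 2 \sqrt{14}$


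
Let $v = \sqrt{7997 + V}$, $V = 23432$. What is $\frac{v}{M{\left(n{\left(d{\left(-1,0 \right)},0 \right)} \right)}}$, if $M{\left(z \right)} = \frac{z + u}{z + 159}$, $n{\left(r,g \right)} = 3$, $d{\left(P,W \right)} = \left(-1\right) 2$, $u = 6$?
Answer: $18 \sqrt{31429} \approx 3191.1$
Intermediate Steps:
$d{\left(P,W \right)} = -2$
$M{\left(z \right)} = \frac{6 + z}{159 + z}$ ($M{\left(z \right)} = \frac{z + 6}{z + 159} = \frac{6 + z}{159 + z}$)
$v = \sqrt{31429}$ ($v = \sqrt{7997 + 23432} = \sqrt{31429} \approx 177.28$)
$\frac{v}{M{\left(n{\left(d{\left(-1,0 \right)},0 \right)} \right)}} = \frac{\sqrt{31429}}{\frac{1}{159 + 3} \left(6 + 3\right)} = \frac{\sqrt{31429}}{\frac{1}{162} \cdot 9} = \sqrt{31429} \frac{1}{\frac{1}{18}} = \sqrt{31429} \cdot 18 = 18 \sqrt{31429}$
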